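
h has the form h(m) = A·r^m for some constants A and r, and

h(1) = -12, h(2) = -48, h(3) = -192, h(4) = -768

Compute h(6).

Consecutive ratio: -48/(-12) = 4, and -192/(-48) = 4, so r = 4.
Then A·4^1 = -12 gives A = -3, and h(m) = -3·4^m.
h(6) = -3·4^6 = -12288.

-12288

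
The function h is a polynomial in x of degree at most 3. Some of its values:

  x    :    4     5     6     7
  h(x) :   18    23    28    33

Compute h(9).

Write h(x) = ax³ + bx² + cx + d; the 4 given values yield a linear system in the 4 coefficients.
Solving, the top 2 coefficients vanish, and h(x) = 5x - 2.
Then h(9) = 43.

43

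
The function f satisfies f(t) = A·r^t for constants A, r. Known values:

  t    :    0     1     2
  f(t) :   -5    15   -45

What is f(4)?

-405

Consecutive ratio: 15/(-5) = -3, and -45/15 = -3, so r = -3.
Then A·(-3)^0 = -5 gives A = -5, and f(t) = -5·(-3)^t.
f(4) = -5·(-3)^4 = -405.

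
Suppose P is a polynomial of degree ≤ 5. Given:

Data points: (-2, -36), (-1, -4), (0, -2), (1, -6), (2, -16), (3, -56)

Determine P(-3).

First differences: 32, 2, -4, -10, -40. Second differences: -30, -6, -6, -30. Third differences: 24, 0, -24. Fourth differences: -24, -24.
Level-4 differences are constant, so P has degree 4.
Fitting a degree-4 polynomial gives P(k) = -k^4 + 2k³ - 2k² - 3k - 2.
Then P(-3) = -146.

-146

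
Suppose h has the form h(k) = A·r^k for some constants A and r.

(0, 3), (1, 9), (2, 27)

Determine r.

3

Consecutive ratio: 9/3 = 3, and 27/9 = 3, so r = 3.
Then A·3^0 = 3 gives A = 3, and h(k) = 3·3^k.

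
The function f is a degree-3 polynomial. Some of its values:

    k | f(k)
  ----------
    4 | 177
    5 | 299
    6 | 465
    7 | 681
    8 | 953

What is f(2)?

Write f(k) = ak³ + bk² + ck + d; the 5 given values yield a linear system in the 4 coefficients.
Solving, f(k) = k³ + 7k² - 2k + 9.
Then f(2) = 41.

41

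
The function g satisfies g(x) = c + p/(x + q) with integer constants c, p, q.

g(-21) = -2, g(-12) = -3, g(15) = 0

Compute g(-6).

(g(x) − c)(x + q) = p for each data point; the three points give a linear system in c and q, then p follows.
Solving: c = -1, q = 3, p = 18, so g(x) = -1 + 18/(x + 3).
Then g(-6) = -1 + 18/(-3) = -7.

-7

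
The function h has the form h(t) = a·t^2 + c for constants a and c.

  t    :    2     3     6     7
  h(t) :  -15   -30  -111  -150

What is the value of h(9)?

From h(2) = -15 and h(3) = -30: 4a + c = -15 and 9a + c = -30.
Subtracting: 5a = -15, so a = -3; then c = -15 − (-3)·4 = -3.
So h(t) = -3t² − 3, and h(9) = -246.

-246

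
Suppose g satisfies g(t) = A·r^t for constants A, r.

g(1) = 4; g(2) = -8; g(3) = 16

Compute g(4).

-32

Consecutive ratio: -8/4 = -2, and 16/(-8) = -2, so r = -2.
Then A·(-2)^1 = 4 gives A = -2, and g(t) = -2·(-2)^t.
g(4) = -2·(-2)^4 = -32.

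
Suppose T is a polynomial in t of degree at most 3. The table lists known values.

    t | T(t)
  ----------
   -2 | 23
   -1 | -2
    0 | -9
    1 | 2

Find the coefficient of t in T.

First differences: -25, -7, 11. Second differences: 18, 18.
Level-2 differences are constant, so T has degree 2.
Fitting a degree-2 polynomial gives T(t) = 9t² + 2t - 9.
The coefficient of t is 2.

2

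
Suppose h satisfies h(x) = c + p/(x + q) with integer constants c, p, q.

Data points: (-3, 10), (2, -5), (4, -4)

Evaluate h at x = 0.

(h(x) − c)(x + q) = p for each data point; the three points give a linear system in c and q, then p follows.
Solving: c = -2, q = 2, p = -12, so h(x) = -2 − 12/(x + 2).
Then h(0) = -2 − 12/2 = -8.

-8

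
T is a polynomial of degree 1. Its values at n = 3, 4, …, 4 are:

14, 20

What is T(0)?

-4

Write T(n) = an + b; the 2 given values yield a linear system in the 2 coefficients.
Solving, T(n) = 6n - 4.
The constant term is T(0) = -4.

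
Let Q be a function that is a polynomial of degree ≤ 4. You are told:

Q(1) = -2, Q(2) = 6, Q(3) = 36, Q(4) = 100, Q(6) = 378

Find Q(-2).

Write Q(x) = ax^4 + bx³ + cx² + dx + e; the 5 given values yield a linear system in the 5 coefficients.
Solving, the leading coefficient vanishes, and Q(x) = 2x³ - x² - 3x.
Then Q(-2) = -14.

-14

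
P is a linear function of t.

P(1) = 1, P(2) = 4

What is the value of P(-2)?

Write P(t) = at + b; the 2 given values yield a linear system in the 2 coefficients.
Solving, P(t) = 3t - 2.
Then P(-2) = -8.

-8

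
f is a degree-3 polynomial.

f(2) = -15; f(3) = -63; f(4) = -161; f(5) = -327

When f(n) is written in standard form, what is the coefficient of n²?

Write f(n) = an³ + bn² + cn + d; the 4 given values yield a linear system in the 4 coefficients.
Solving, f(n) = -3n³ + 2n² - n + 3.
The coefficient of n² is 2.

2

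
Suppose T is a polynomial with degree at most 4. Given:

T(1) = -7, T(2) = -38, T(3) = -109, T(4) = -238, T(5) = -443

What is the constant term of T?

2

First differences: -31, -71, -129, -205. Second differences: -40, -58, -76. Third differences: -18, -18.
Level-3 differences are constant, so T has degree 3.
Fitting a degree-3 polynomial gives T(n) = -3n³ - 2n² - 4n + 2.
The constant term is T(0) = 2.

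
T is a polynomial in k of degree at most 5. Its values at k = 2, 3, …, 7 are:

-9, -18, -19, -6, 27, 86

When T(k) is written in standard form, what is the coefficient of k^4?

Write T(k) = ak^5 + bk^4 + ck³ + dk² + ek + p; the 6 given values yield a linear system in the 6 coefficients.
Solving, the top 2 coefficients vanish, and T(k) = k³ - 5k² - 3k + 9.
The coefficient of k^4 is 0.

0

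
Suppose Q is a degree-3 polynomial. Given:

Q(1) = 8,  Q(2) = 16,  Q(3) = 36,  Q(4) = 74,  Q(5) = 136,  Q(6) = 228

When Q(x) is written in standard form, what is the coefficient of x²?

0

First differences: 8, 20, 38, 62, 92. Second differences: 12, 18, 24, 30. Third differences: 6, 6, 6.
Level-3 differences are constant, so Q has degree 3.
Fitting a degree-3 polynomial gives Q(x) = x³ + x + 6.
The coefficient of x² is 0.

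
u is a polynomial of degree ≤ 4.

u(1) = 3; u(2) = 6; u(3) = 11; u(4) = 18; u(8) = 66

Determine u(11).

123

Write u(m) = am^4 + bm³ + cm² + dm + e; the 5 given values yield a linear system in the 5 coefficients.
Solving, the top 2 coefficients vanish, and u(m) = m² + 2.
Then u(11) = 123.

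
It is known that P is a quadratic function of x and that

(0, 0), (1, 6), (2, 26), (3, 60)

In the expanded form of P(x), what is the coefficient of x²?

7

First differences: 6, 20, 34. Second differences: 14, 14.
Level-2 differences are constant, so P has degree 2.
Fitting a degree-2 polynomial gives P(x) = 7x² - x.
The coefficient of x² is 7.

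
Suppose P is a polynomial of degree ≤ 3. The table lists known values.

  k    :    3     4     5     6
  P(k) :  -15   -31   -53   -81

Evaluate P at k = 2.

Write P(k) = ak³ + bk² + ck + d; the 4 given values yield a linear system in the 4 coefficients.
Solving, the leading coefficient vanishes, and P(k) = -3k² + 5k - 3.
Then P(2) = -5.

-5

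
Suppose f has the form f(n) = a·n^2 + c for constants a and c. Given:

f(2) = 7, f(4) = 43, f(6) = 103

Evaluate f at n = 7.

142

From f(2) = 7 and f(4) = 43: 4a + c = 7 and 16a + c = 43.
Subtracting: 12a = 36, so a = 3; then c = 7 − 3·4 = -5.
So f(n) = 3n² − 5, and f(7) = 142.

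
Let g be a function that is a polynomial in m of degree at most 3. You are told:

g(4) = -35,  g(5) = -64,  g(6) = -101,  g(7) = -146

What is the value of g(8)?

First differences: -29, -37, -45. Second differences: -8, -8.
Level-2 differences are constant, so g has degree 2.
Fitting a degree-2 polynomial gives g(m) = -4m² + 7m + 1.
Then g(8) = -199.

-199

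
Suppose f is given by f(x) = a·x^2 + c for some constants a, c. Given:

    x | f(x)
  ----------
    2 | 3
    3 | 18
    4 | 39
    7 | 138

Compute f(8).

183

From f(2) = 3 and f(3) = 18: 4a + c = 3 and 9a + c = 18.
Subtracting: 5a = 15, so a = 3; then c = 3 − 3·4 = -9.
So f(x) = 3x² − 9, and f(8) = 183.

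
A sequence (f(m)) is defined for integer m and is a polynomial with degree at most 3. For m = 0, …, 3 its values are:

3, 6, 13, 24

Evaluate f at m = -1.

4

First differences: 3, 7, 11. Second differences: 4, 4.
Level-2 differences are constant, so f has degree 2.
Fitting a degree-2 polynomial gives f(m) = 2m² + m + 3.
Then f(-1) = 4.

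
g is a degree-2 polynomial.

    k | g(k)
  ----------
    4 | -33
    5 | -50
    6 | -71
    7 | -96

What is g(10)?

-195

First differences: -17, -21, -25. Second differences: -4, -4.
Level-2 differences are constant, so g has degree 2.
Fitting a degree-2 polynomial gives g(k) = -2k² + k - 5.
Then g(10) = -195.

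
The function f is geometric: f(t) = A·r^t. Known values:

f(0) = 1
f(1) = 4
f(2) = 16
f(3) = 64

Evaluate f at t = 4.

256

Consecutive ratio: 4/1 = 4, and 16/4 = 4, so r = 4.
Then A·4^0 = 1 gives A = 1, and f(t) = 1·4^t.
f(4) = 1·4^4 = 256.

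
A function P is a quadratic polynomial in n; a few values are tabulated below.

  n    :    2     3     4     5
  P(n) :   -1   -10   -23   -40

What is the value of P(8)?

-115

Write P(n) = an² + bn + c; the 4 given values yield a linear system in the 3 coefficients.
Solving, P(n) = -2n² + n + 5.
Then P(8) = -115.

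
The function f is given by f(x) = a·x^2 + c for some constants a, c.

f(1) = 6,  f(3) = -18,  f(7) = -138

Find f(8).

-183

From f(1) = 6 and f(3) = -18: 1a + c = 6 and 9a + c = -18.
Subtracting: 8a = -24, so a = -3; then c = 6 − (-3)·1 = 9.
So f(x) = -3x² + 9, and f(8) = -183.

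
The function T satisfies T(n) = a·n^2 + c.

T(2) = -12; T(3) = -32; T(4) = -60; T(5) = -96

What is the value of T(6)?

From T(2) = -12 and T(3) = -32: 4a + c = -12 and 9a + c = -32.
Subtracting: 5a = -20, so a = -4; then c = -12 − (-4)·4 = 4.
So T(n) = -4n² + 4, and T(6) = -140.

-140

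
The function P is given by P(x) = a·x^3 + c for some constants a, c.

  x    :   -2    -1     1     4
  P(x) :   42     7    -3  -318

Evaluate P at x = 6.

-1078

From P(-2) = 42 and P(-1) = 7: -8a + c = 42 and -1a + c = 7.
Subtracting: 7a = -35, so a = -5; then c = 42 − (-5)·(-8) = 2.
So P(x) = -5x³ + 2, and P(6) = -1078.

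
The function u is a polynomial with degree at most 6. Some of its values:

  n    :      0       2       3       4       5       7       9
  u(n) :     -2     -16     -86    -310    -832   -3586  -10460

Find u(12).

Write u(n) = an^6 + bn^5 + cn^4 + dn³ + en² + pn + q; the 7 given values yield a linear system in the 7 coefficients.
Solving, the top 2 coefficients vanish, and u(n) = -2n^4 + 4n³ - 3n² - n - 2.
Then u(12) = -35006.

-35006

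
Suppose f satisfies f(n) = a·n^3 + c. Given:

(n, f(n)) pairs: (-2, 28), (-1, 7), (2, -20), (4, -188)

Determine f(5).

From f(-2) = 28 and f(-1) = 7: -8a + c = 28 and -1a + c = 7.
Subtracting: 7a = -21, so a = -3; then c = 28 − (-3)·(-8) = 4.
So f(n) = -3n³ + 4, and f(5) = -371.

-371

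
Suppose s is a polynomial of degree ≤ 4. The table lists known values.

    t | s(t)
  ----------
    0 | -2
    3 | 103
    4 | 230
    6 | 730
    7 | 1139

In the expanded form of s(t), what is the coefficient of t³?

3

Write s(t) = at^4 + bt³ + ct² + dt + e; the 5 given values yield a linear system in the 5 coefficients.
Solving, the leading coefficient vanishes, and s(t) = 3t³ + 2t² + 2t - 2.
The coefficient of t³ is 3.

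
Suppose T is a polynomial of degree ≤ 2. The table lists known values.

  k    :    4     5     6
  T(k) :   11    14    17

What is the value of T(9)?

First differences: 3, 3.
Level-1 differences are constant, so T has degree 1.
Fitting a degree-1 polynomial gives T(k) = 3k - 1.
Then T(9) = 26.

26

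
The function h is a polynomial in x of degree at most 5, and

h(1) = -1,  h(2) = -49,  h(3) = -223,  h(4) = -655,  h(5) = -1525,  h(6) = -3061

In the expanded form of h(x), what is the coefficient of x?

-1

First differences: -48, -174, -432, -870, -1536. Second differences: -126, -258, -438, -666. Third differences: -132, -180, -228. Fourth differences: -48, -48.
Level-4 differences are constant, so h has degree 4.
Fitting a degree-4 polynomial gives h(x) = -2x^4 - 2x³ - x² - x + 5.
The coefficient of x is -1.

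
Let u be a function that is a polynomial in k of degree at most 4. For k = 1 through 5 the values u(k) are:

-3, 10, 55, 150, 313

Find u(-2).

First differences: 13, 45, 95, 163. Second differences: 32, 50, 68. Third differences: 18, 18.
Level-3 differences are constant, so u has degree 3.
Fitting a degree-3 polynomial gives u(k) = 3k³ - 2k² - 2k - 2.
Then u(-2) = -30.

-30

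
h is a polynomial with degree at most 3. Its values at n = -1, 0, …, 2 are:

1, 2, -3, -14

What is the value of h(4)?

First differences: 1, -5, -11. Second differences: -6, -6.
Level-2 differences are constant, so h has degree 2.
Fitting a degree-2 polynomial gives h(n) = -3n² - 2n + 2.
Then h(4) = -54.

-54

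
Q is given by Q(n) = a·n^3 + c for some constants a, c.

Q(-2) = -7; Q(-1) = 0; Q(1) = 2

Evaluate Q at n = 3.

28

From Q(-2) = -7 and Q(-1) = 0: -8a + c = -7 and -1a + c = 0.
Subtracting: 7a = 7, so a = 1; then c = -7 − 1·(-8) = 1.
So Q(n) = 1n³ + 1, and Q(3) = 28.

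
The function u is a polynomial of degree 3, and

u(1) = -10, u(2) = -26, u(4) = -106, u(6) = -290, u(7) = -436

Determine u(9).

Write u(t) = at³ + bt² + ct + d; the 5 given values yield a linear system in the 4 coefficients.
Solving, u(t) = -t³ - t² - 6t - 2.
Then u(9) = -866.

-866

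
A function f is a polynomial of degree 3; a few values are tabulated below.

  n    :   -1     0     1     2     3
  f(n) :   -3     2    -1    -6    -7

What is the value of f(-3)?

First differences: 5, -3, -5, -1. Second differences: -8, -2, 4. Third differences: 6, 6.
Level-3 differences are constant, so f has degree 3.
Fitting a degree-3 polynomial gives f(n) = n³ - 4n² + 2.
Then f(-3) = -61.

-61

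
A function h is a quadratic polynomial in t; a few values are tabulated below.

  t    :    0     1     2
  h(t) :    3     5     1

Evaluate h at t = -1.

-5

Write h(t) = at² + bt + c; the 3 given values yield a linear system in the 3 coefficients.
Solving, h(t) = -3t² + 5t + 3.
Then h(-1) = -5.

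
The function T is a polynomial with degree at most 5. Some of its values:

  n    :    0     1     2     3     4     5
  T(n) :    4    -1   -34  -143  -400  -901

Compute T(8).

First differences: -5, -33, -109, -257, -501. Second differences: -28, -76, -148, -244. Third differences: -48, -72, -96. Fourth differences: -24, -24.
Level-4 differences are constant, so T has degree 4.
Fitting a degree-4 polynomial gives T(n) = -n^4 - 2n³ - n² - n + 4.
Then T(8) = -5188.

-5188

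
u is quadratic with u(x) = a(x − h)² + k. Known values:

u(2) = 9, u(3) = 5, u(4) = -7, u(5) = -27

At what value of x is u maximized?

2

First differences -4, -12, -20; second difference -8 = 2a, so a = -4.
Expanding, the x-coefficient is −2ah = 8h; matching it to the data gives h = 2, and then k = 9.
So u(x) = -4(x − 2)² + 9.
Hence h = 2.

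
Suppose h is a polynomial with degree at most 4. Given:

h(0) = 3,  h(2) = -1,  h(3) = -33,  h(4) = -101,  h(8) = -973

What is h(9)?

Write h(t) = at^4 + bt³ + ct² + dt + e; the 5 given values yield a linear system in the 5 coefficients.
Solving, the leading coefficient vanishes, and h(t) = -2t³ + 6t + 3.
Then h(9) = -1401.

-1401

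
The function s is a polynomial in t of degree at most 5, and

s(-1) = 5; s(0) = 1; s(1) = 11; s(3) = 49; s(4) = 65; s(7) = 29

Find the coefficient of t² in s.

7

Write s(t) = at^5 + bt^4 + ct³ + dt² + et + p; the 6 given values yield a linear system in the 6 coefficients.
Solving, the top 2 coefficients vanish, and s(t) = -t³ + 7t² + 4t + 1.
The coefficient of t² is 7.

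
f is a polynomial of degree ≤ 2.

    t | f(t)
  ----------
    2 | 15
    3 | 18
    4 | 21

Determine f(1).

First differences: 3, 3.
Level-1 differences are constant, so f has degree 1.
Fitting a degree-1 polynomial gives f(t) = 3t + 9.
Then f(1) = 12.

12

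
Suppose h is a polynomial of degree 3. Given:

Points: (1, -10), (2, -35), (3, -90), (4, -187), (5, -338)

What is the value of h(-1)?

First differences: -25, -55, -97, -151. Second differences: -30, -42, -54. Third differences: -12, -12.
Level-3 differences are constant, so h has degree 3.
Fitting a degree-3 polynomial gives h(n) = -2n³ - 3n² - 2n - 3.
Then h(-1) = -2.

-2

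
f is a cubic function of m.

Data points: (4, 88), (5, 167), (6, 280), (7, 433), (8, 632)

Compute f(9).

883

First differences: 79, 113, 153, 199. Second differences: 34, 40, 46. Third differences: 6, 6.
Level-3 differences are constant, so f has degree 3.
Fitting a degree-3 polynomial gives f(m) = m³ + 2m² - 8.
Then f(9) = 883.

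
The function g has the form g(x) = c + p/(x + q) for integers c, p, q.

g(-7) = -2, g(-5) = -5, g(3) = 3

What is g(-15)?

0

(g(x) − c)(x + q) = p for each data point; the three points give a linear system in c and q, then p follows.
Solving: c = 1, q = 3, p = 12, so g(x) = 1 + 12/(x + 3).
Then g(-15) = 1 + 12/(-12) = 0.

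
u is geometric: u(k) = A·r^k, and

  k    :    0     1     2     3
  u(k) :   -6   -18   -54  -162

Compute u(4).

Consecutive ratio: -18/(-6) = 3, and -54/(-18) = 3, so r = 3.
Then A·3^0 = -6 gives A = -6, and u(k) = -6·3^k.
u(4) = -6·3^4 = -486.

-486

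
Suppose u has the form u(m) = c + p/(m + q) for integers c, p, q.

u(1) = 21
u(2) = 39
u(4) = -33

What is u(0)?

15

(u(m) − c)(m + q) = p for each data point; the three points give a linear system in c and q, then p follows.
Solving: c = 3, q = -3, p = -36, so u(m) = 3 − 36/(m − 3).
Then u(0) = 3 − 36/(-3) = 15.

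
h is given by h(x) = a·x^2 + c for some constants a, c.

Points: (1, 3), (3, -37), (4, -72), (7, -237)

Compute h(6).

-172

From h(1) = 3 and h(3) = -37: 1a + c = 3 and 9a + c = -37.
Subtracting: 8a = -40, so a = -5; then c = 3 − (-5)·1 = 8.
So h(x) = -5x² + 8, and h(6) = -172.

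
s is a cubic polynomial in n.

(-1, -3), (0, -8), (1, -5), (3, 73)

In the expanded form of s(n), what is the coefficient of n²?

Write s(n) = an³ + bn² + cn + d; the 4 given values yield a linear system in the 4 coefficients.
Solving, s(n) = 2n³ + 4n² - 3n - 8.
The coefficient of n² is 4.

4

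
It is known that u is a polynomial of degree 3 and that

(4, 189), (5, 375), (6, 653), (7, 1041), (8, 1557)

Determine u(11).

First differences: 186, 278, 388, 516. Second differences: 92, 110, 128. Third differences: 18, 18.
Level-3 differences are constant, so u has degree 3.
Fitting a degree-3 polynomial gives u(m) = 3m³ + m² - 6m + 5.
Then u(11) = 4053.

4053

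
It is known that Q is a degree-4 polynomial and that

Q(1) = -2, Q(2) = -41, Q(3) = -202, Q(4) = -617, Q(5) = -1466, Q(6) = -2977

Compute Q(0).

-1

First differences: -39, -161, -415, -849, -1511. Second differences: -122, -254, -434, -662. Third differences: -132, -180, -228. Fourth differences: -48, -48.
Level-4 differences are constant, so Q has degree 4.
Fitting a degree-4 polynomial gives Q(m) = -2m^4 - 2m³ + m² + 2m - 1.
Then Q(0) = -1.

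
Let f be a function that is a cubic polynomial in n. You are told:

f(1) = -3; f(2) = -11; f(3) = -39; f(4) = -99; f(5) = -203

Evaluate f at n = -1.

1

First differences: -8, -28, -60, -104. Second differences: -20, -32, -44. Third differences: -12, -12.
Level-3 differences are constant, so f has degree 3.
Fitting a degree-3 polynomial gives f(n) = -2n³ + 2n² - 3.
Then f(-1) = 1.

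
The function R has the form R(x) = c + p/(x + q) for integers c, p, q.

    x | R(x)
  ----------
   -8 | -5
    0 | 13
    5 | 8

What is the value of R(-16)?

(R(x) − c)(x + q) = p for each data point; the three points give a linear system in c and q, then p follows.
Solving: c = 4, q = 4, p = 36, so R(x) = 4 + 36/(x + 4).
Then R(-16) = 4 + 36/(-12) = 1.

1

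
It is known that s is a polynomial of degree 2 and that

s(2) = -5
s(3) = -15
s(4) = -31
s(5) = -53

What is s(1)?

First differences: -10, -16, -22. Second differences: -6, -6.
Level-2 differences are constant, so s has degree 2.
Fitting a degree-2 polynomial gives s(k) = -3k² + 5k - 3.
Then s(1) = -1.

-1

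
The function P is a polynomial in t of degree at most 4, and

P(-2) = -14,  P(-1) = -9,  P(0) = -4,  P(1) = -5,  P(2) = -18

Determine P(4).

First differences: 5, 5, -1, -13. Second differences: 0, -6, -12. Third differences: -6, -6.
Level-3 differences are constant, so P has degree 3.
Fitting a degree-3 polynomial gives P(t) = -t³ - 3t² + 3t - 4.
Then P(4) = -104.

-104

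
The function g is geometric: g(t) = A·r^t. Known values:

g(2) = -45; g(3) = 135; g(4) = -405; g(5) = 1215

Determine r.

-3

Consecutive ratio: 135/(-45) = -3, and -405/135 = -3, so r = -3.
Then A·(-3)^2 = -45 gives A = -5, and g(t) = -5·(-3)^t.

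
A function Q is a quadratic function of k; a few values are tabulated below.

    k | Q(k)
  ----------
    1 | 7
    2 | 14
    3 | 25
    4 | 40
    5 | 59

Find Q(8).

Write Q(k) = ak² + bk + c; the 5 given values yield a linear system in the 3 coefficients.
Solving, Q(k) = 2k² + k + 4.
Then Q(8) = 140.

140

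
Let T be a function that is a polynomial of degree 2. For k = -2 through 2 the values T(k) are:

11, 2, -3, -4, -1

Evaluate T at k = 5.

32

First differences: -9, -5, -1, 3. Second differences: 4, 4, 4.
Level-2 differences are constant, so T has degree 2.
Fitting a degree-2 polynomial gives T(k) = 2k² - 3k - 3.
Then T(5) = 32.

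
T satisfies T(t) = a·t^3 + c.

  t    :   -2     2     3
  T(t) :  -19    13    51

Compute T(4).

From T(-2) = -19 and T(2) = 13: -8a + c = -19 and 8a + c = 13.
Subtracting: 16a = 32, so a = 2; then c = -19 − 2·(-8) = -3.
So T(t) = 2t³ − 3, and T(4) = 125.

125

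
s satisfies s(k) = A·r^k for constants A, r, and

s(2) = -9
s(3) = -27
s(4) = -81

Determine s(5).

-243

Consecutive ratio: -27/(-9) = 3, and -81/(-27) = 3, so r = 3.
Then A·3^2 = -9 gives A = -1, and s(k) = -1·3^k.
s(5) = -1·3^5 = -243.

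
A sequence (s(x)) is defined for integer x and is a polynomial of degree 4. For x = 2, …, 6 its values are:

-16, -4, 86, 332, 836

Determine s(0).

Write s(x) = ax^4 + bx³ + cx² + dx + e; the 5 given values yield a linear system in the 5 coefficients.
Solving, s(x) = x^4 - x³ - 7x² + x + 2.
Then s(0) = 2.

2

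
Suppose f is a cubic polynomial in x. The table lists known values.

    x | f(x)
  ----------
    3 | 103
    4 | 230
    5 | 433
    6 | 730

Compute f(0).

-2

Write f(x) = ax³ + bx² + cx + d; the 4 given values yield a linear system in the 4 coefficients.
Solving, f(x) = 3x³ + 2x² + 2x - 2.
Then f(0) = -2.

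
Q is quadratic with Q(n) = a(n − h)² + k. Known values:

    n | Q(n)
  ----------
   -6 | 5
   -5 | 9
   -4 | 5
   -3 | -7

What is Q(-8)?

-27

First differences 4, -4, -12; second difference -8 = 2a, so a = -4.
Expanding, the n-coefficient is −2ah = 8h; matching it to the data gives h = -5, and then k = 9.
So Q(n) = -4(n + 5)² + 9.
Q(-8) = -4·(-3)² + 9 = -27.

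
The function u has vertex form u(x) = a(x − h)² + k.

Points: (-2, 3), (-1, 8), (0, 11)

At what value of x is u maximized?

1

First differences 5, 3; second difference -2 = 2a, so a = -1.
Expanding, the x-coefficient is −2ah = 2h; matching it to the data gives h = 1, and then k = 12.
So u(x) = -1(x − 1)² + 12.
Hence h = 1.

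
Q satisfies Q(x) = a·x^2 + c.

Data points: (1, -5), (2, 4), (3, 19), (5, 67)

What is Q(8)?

From Q(1) = -5 and Q(2) = 4: 1a + c = -5 and 4a + c = 4.
Subtracting: 3a = 9, so a = 3; then c = -5 − 3·1 = -8.
So Q(x) = 3x² − 8, and Q(8) = 184.

184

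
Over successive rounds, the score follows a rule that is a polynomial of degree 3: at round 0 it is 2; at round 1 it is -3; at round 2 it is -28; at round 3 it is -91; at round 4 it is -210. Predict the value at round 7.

-1083

Write the value at k as T(k).
Write T(k) = ak³ + bk² + ck + d; the 5 given values yield a linear system in the 4 coefficients.
Solving, T(k) = -3k³ - k² - k + 2.
Then T(7) = -1083.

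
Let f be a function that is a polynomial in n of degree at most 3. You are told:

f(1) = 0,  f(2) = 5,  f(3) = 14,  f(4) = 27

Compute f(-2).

First differences: 5, 9, 13. Second differences: 4, 4.
Level-2 differences are constant, so f has degree 2.
Fitting a degree-2 polynomial gives f(n) = 2n² - n - 1.
Then f(-2) = 9.

9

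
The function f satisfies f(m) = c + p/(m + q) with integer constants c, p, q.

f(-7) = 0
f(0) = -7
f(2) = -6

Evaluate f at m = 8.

-5

(f(m) − c)(m + q) = p for each data point; the three points give a linear system in c and q, then p follows.
Solving: c = -4, q = 4, p = -12, so f(m) = -4 − 12/(m + 4).
Then f(8) = -4 − 12/12 = -5.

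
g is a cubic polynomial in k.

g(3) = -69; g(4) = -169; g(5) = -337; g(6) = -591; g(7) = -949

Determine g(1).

Write g(k) = ak³ + bk² + ck + d; the 5 given values yield a linear system in the 4 coefficients.
Solving, g(k) = -3k³ + 2k² - 3k + 3.
Then g(1) = -1.

-1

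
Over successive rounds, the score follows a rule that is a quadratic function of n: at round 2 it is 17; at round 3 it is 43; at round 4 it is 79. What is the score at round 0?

-5

Write the value at n as g(n).
Write g(n) = an² + bn + c; the 3 given values yield a linear system in the 3 coefficients.
Solving, g(n) = 5n² + n - 5.
Then g(0) = -5.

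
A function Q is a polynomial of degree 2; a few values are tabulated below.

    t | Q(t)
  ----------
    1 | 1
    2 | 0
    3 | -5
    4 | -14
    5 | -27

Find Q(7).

-65

First differences: -1, -5, -9, -13. Second differences: -4, -4, -4.
Level-2 differences are constant, so Q has degree 2.
Fitting a degree-2 polynomial gives Q(t) = -2t² + 5t - 2.
Then Q(7) = -65.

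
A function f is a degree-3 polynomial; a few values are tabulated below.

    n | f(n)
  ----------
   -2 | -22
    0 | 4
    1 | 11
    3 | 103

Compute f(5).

Write f(n) = an³ + bn² + cn + d; the 4 given values yield a linear system in the 4 coefficients.
Solving, f(n) = 3n³ + n² + 3n + 4.
Then f(5) = 419.

419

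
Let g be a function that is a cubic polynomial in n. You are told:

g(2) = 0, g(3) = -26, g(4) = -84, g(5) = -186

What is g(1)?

Write g(n) = an³ + bn² + cn + d; the 4 given values yield a linear system in the 4 coefficients.
Solving, g(n) = -2n³ + 2n² + 2n + 4.
Then g(1) = 6.

6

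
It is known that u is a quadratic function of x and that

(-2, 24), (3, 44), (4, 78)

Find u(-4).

Write u(x) = ax² + bx + c; the 3 given values yield a linear system in the 3 coefficients.
Solving, u(x) = 5x² - x + 2.
Then u(-4) = 86.

86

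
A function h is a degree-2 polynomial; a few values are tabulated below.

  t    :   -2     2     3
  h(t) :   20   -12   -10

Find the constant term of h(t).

-4

Write h(t) = at² + bt + c; the 3 given values yield a linear system in the 3 coefficients.
Solving, h(t) = 2t² - 8t - 4.
The constant term is h(0) = -4.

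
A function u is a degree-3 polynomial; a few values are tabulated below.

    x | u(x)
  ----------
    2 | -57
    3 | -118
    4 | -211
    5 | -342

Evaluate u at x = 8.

Write u(x) = ax³ + bx² + cx + d; the 4 given values yield a linear system in the 4 coefficients.
Solving, u(x) = -x³ - 7x² - 7x - 7.
Then u(8) = -1023.

-1023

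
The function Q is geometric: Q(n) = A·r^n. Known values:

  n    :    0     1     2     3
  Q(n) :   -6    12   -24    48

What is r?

Consecutive ratio: 12/(-6) = -2, and -24/12 = -2, so r = -2.
Then A·(-2)^0 = -6 gives A = -6, and Q(n) = -6·(-2)^n.

-2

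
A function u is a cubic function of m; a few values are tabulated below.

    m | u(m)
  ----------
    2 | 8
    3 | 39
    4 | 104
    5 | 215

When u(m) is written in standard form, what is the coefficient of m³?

2

Write u(m) = am³ + bm² + cm + d; the 4 given values yield a linear system in the 4 coefficients.
Solving, u(m) = 2m³ - m² - 2m.
The coefficient of m³ is 2.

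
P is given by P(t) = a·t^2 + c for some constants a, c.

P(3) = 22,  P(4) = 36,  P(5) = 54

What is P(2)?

From P(3) = 22 and P(4) = 36: 9a + c = 22 and 16a + c = 36.
Subtracting: 7a = 14, so a = 2; then c = 22 − 2·9 = 4.
So P(t) = 2t² + 4, and P(2) = 12.

12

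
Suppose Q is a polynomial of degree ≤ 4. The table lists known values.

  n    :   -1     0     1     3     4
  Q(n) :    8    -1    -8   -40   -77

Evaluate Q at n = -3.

Write Q(n) = an^4 + bn³ + cn² + dn + e; the 5 given values yield a linear system in the 5 coefficients.
Solving, the leading coefficient vanishes, and Q(n) = -n³ + n² - 7n - 1.
Then Q(-3) = 56.

56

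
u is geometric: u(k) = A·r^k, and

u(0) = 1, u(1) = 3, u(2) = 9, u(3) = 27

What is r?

Consecutive ratio: 3/1 = 3, and 9/3 = 3, so r = 3.
Then A·3^0 = 1 gives A = 1, and u(k) = 1·3^k.

3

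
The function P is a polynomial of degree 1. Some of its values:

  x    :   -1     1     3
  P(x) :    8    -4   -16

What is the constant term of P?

2

Write P(x) = ax + b; the 3 given values yield a linear system in the 2 coefficients.
Solving, P(x) = -6x + 2.
The constant term is P(0) = 2.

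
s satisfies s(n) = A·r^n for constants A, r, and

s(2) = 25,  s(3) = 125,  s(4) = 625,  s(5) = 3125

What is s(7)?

Consecutive ratio: 125/25 = 5, and 625/125 = 5, so r = 5.
Then A·5^2 = 25 gives A = 1, and s(n) = 1·5^n.
s(7) = 1·5^7 = 78125.

78125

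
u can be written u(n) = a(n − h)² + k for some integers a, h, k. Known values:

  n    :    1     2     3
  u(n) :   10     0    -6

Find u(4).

First differences -10, -6; second difference 4 = 2a, so a = 2.
Expanding, the n-coefficient is −2ah = -4h; matching it to the data gives h = 4, and then k = -8.
So u(n) = 2(n − 4)² − 8.
u(4) = 2·0² − 8 = -8.

-8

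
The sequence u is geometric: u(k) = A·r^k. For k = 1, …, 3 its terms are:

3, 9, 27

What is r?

3

Consecutive ratio: 9/3 = 3, and 27/9 = 3, so r = 3.
Then A·3^1 = 3 gives A = 1, and u(k) = 1·3^k.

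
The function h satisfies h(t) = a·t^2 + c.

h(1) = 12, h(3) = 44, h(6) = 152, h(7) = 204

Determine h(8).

264

From h(1) = 12 and h(3) = 44: 1a + c = 12 and 9a + c = 44.
Subtracting: 8a = 32, so a = 4; then c = 12 − 4·1 = 8.
So h(t) = 4t² + 8, and h(8) = 264.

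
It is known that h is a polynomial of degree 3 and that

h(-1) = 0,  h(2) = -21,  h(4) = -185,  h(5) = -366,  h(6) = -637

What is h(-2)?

19

Write h(m) = am³ + bm² + cm + d; the 5 given values yield a linear system in the 4 coefficients.
Solving, h(m) = -3m³ + 2m - 1.
Then h(-2) = 19.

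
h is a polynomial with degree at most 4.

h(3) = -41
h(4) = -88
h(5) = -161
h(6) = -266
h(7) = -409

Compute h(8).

-596

Write h(x) = ax^4 + bx³ + cx² + dx + e; the 5 given values yield a linear system in the 5 coefficients.
Solving, the leading coefficient vanishes, and h(x) = -x³ - x² - 3x + 4.
Then h(8) = -596.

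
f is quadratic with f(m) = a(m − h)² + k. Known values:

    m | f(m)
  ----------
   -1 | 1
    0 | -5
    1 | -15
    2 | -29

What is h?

-2

First differences -6, -10, -14; second difference -4 = 2a, so a = -2.
Expanding, the m-coefficient is −2ah = 4h; matching it to the data gives h = -2, and then k = 3.
So f(m) = -2(m + 2)² + 3.
Hence h = -2.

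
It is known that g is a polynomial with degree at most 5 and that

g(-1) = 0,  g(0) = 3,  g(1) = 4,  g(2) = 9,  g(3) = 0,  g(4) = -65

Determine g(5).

-252

First differences: 3, 1, 5, -9, -65. Second differences: -2, 4, -14, -56. Third differences: 6, -18, -42. Fourth differences: -24, -24.
Level-4 differences are constant, so g has degree 4.
Fitting a degree-4 polynomial gives g(k) = -k^4 + 3k³ - k + 3.
Then g(5) = -252.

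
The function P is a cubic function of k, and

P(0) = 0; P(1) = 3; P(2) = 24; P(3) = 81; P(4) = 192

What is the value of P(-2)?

-24

First differences: 3, 21, 57, 111. Second differences: 18, 36, 54. Third differences: 18, 18.
Level-3 differences are constant, so P has degree 3.
Fitting a degree-3 polynomial gives P(k) = 3k³.
Then P(-2) = -24.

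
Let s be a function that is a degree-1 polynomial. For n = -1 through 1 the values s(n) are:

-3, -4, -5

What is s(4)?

Write s(n) = an + b; the 3 given values yield a linear system in the 2 coefficients.
Solving, s(n) = -n - 4.
Then s(4) = -8.

-8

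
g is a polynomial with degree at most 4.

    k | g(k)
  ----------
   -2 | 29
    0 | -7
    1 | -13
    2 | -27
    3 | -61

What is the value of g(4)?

Write g(k) = ak^4 + bk³ + ck² + dk + e; the 5 given values yield a linear system in the 5 coefficients.
Solving, the leading coefficient vanishes, and g(k) = -2k³ + 2k² - 6k - 7.
Then g(4) = -127.

-127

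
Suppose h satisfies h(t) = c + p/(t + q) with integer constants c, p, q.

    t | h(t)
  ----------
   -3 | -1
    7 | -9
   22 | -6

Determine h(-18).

(h(t) − c)(t + q) = p for each data point; the three points give a linear system in c and q, then p follows.
Solving: c = -5, q = -2, p = -20, so h(t) = -5 − 20/(t − 2).
Then h(-18) = -5 − 20/(-20) = -4.

-4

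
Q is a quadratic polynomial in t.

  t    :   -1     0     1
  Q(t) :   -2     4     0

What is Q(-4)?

Write Q(t) = at² + bt + c; the 3 given values yield a linear system in the 3 coefficients.
Solving, Q(t) = -5t² + t + 4.
Then Q(-4) = -80.

-80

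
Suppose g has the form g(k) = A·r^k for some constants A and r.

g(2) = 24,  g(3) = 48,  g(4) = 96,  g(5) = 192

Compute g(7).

768

Consecutive ratio: 48/24 = 2, and 96/48 = 2, so r = 2.
Then A·2^2 = 24 gives A = 6, and g(k) = 6·2^k.
g(7) = 6·2^7 = 768.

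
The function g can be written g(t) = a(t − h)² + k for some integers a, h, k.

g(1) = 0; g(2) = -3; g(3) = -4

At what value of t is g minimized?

3

First differences -3, -1; second difference 2 = 2a, so a = 1.
Expanding, the t-coefficient is −2ah = -2h; matching it to the data gives h = 3, and then k = -4.
So g(t) = 1(t − 3)² − 4.
Hence h = 3.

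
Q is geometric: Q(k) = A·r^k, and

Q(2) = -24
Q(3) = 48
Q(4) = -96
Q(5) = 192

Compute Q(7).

768

Consecutive ratio: 48/(-24) = -2, and -96/48 = -2, so r = -2.
Then A·(-2)^2 = -24 gives A = -6, and Q(k) = -6·(-2)^k.
Q(7) = -6·(-2)^7 = 768.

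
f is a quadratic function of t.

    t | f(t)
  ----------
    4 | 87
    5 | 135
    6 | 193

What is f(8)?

339

Write f(t) = at² + bt + c; the 3 given values yield a linear system in the 3 coefficients.
Solving, f(t) = 5t² + 3t - 5.
Then f(8) = 339.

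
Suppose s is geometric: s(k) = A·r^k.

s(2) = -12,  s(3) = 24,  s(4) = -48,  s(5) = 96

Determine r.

Consecutive ratio: 24/(-12) = -2, and -48/24 = -2, so r = -2.
Then A·(-2)^2 = -12 gives A = -3, and s(k) = -3·(-2)^k.

-2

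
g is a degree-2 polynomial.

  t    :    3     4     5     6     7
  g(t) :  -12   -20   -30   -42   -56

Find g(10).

First differences: -8, -10, -12, -14. Second differences: -2, -2, -2.
Level-2 differences are constant, so g has degree 2.
Fitting a degree-2 polynomial gives g(t) = -t² - t.
Then g(10) = -110.

-110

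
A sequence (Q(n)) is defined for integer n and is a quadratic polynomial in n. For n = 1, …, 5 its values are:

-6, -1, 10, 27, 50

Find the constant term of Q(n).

-5

First differences: 5, 11, 17, 23. Second differences: 6, 6, 6.
Level-2 differences are constant, so Q has degree 2.
Fitting a degree-2 polynomial gives Q(n) = 3n² - 4n - 5.
The constant term is Q(0) = -5.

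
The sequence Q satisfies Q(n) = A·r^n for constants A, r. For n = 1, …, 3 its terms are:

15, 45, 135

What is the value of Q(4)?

405

Consecutive ratio: 45/15 = 3, and 135/45 = 3, so r = 3.
Then A·3^1 = 15 gives A = 5, and Q(n) = 5·3^n.
Q(4) = 5·3^4 = 405.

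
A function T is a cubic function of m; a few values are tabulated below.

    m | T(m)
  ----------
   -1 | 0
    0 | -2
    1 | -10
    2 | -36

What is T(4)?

-190

Write T(m) = am³ + bm² + cm + d; the 4 given values yield a linear system in the 4 coefficients.
Solving, T(m) = -2m³ - 3m² - 3m - 2.
Then T(4) = -190.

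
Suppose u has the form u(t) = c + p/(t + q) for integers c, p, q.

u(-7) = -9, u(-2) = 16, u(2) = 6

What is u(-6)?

-14

(u(t) − c)(t + q) = p for each data point; the three points give a linear system in c and q, then p follows.
Solving: c = 1, q = 4, p = 30, so u(t) = 1 + 30/(t + 4).
Then u(-6) = 1 + 30/(-2) = -14.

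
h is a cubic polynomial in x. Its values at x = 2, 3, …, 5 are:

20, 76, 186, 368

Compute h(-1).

-4

Write h(x) = ax³ + bx² + cx + d; the 4 given values yield a linear system in the 4 coefficients.
Solving, h(x) = 3x³ - x - 2.
Then h(-1) = -4.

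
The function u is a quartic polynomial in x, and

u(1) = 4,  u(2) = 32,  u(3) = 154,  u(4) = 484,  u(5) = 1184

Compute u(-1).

14

Write u(x) = ax^4 + bx³ + cx² + dx + e; the 5 given values yield a linear system in the 5 coefficients.
Solving, u(x) = 2x^4 - x³ + 3x² - 4x + 4.
Then u(-1) = 14.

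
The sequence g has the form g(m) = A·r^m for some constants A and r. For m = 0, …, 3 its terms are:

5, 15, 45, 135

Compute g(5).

1215

Consecutive ratio: 15/5 = 3, and 45/15 = 3, so r = 3.
Then A·3^0 = 5 gives A = 5, and g(m) = 5·3^m.
g(5) = 5·3^5 = 1215.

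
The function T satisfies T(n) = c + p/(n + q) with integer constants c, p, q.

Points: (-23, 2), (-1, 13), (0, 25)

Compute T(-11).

(T(n) − c)(n + q) = p for each data point; the three points give a linear system in c and q, then p follows.
Solving: c = 1, q = -1, p = -24, so T(n) = 1 − 24/(n − 1).
Then T(-11) = 1 − 24/(-12) = 3.

3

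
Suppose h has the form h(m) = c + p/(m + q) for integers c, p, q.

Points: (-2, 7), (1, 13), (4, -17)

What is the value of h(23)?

(h(m) − c)(m + q) = p for each data point; the three points give a linear system in c and q, then p follows.
Solving: c = 3, q = -3, p = -20, so h(m) = 3 − 20/(m − 3).
Then h(23) = 3 − 20/20 = 2.

2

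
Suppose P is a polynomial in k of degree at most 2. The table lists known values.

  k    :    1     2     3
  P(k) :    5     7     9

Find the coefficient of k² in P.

0

First differences: 2, 2.
Level-1 differences are constant, so P has degree 1.
Fitting a degree-1 polynomial gives P(k) = 2k + 3.
The coefficient of k² is 0.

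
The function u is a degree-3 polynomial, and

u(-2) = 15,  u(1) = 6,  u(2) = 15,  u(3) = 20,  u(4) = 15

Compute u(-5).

204

Write u(m) = am³ + bm² + cm + d; the 5 given values yield a linear system in the 4 coefficients.
Solving, u(m) = -m³ + 4m² + 4m - 1.
Then u(-5) = 204.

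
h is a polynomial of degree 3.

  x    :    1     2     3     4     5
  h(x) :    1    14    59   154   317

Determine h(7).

First differences: 13, 45, 95, 163. Second differences: 32, 50, 68. Third differences: 18, 18.
Level-3 differences are constant, so h has degree 3.
Fitting a degree-3 polynomial gives h(x) = 3x³ - 2x² - 2x + 2.
Then h(7) = 919.

919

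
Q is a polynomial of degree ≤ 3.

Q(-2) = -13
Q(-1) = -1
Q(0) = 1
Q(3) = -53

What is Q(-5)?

Write Q(n) = an³ + bn² + cn + d; the 4 given values yield a linear system in the 4 coefficients.
Solving, the leading coefficient vanishes, and Q(n) = -5n² - 3n + 1.
Then Q(-5) = -109.

-109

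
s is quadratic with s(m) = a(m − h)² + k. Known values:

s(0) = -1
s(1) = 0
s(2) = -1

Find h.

1

First differences 1, -1; second difference -2 = 2a, so a = -1.
Expanding, the m-coefficient is −2ah = 2h; matching it to the data gives h = 1, and then k = 0.
So s(m) = -1(m − 1)² + 0.
Hence h = 1.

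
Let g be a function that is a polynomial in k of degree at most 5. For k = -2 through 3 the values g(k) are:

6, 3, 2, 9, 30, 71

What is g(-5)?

-33

First differences: -3, -1, 7, 21, 41. Second differences: 2, 8, 14, 20. Third differences: 6, 6, 6.
Level-3 differences are constant, so g has degree 3.
Fitting a degree-3 polynomial gives g(k) = k³ + 4k² + 2k + 2.
Then g(-5) = -33.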